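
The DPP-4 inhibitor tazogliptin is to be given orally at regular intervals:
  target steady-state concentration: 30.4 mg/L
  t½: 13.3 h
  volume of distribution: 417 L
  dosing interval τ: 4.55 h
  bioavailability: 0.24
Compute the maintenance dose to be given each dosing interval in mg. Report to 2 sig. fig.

k = ln2 / t½ = 0.693147 / 13.3 = 0.05212 h⁻¹
CL = k × Vd = 0.05212 × 417 = 21.73 L/h
At steady state, F × (Dose/τ) = Css × CL.
Dose = Css × CL × τ / F = 30.4 × 21.73 × 4.55 / 0.24 = 12520 mg

13000 mg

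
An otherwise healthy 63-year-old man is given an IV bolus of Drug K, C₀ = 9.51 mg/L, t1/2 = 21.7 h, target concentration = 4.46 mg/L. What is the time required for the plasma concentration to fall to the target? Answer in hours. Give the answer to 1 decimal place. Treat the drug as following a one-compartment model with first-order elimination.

23.7 h

k = ln2 / t½ = 0.693147 / 21.7 = 0.03194 h⁻¹
t = ln(C₀ / C) / k = ln(9.510 / 4.46) / 0.03194
  = ln(2.132) / 0.03194 = 0.7571 / 0.03194 = 23.70 h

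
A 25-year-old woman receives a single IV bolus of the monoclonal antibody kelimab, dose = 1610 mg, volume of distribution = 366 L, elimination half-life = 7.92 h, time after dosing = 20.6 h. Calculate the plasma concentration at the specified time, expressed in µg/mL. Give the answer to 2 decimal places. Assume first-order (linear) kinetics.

0.73 µg/mL

C₀ = Dose / Vd = 1610 / 366 = 4.399 mg/L
k = ln2 / t½ = 0.693147 / 7.92 = 0.08752 h⁻¹
C = C₀ · e^(−k·t) = 4.399 × e^(−0.08752 × 20.6)
  = 4.399 × 0.1648 = 0.7250 mg/L
(0.7250 mg/L = 0.7250 µg/mL)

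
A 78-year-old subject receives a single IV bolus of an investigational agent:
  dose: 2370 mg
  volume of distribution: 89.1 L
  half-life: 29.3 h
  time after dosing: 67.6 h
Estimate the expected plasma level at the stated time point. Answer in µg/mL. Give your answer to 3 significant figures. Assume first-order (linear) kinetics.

C₀ = Dose / Vd = 2370 / 89.1 = 26.60 mg/L
k = ln2 / t½ = 0.693147 / 29.3 = 0.02366 h⁻¹
C = C₀ · e^(−k·t) = 26.60 × e^(−0.02366 × 67.6)
  = 26.60 × 0.2020 = 5.373 mg/L
(5.373 mg/L = 5.373 µg/mL)

5.37 µg/mL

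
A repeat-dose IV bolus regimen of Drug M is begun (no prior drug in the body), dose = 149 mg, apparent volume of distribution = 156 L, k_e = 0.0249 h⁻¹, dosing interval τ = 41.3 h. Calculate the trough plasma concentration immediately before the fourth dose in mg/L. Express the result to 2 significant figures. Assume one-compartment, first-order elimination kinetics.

C₀ per dose = Dose / Vd = 149 / 156 = 0.9551 mg/L
Fraction remaining after one interval: r = e^(−kτ) = e^(−0.02490 × 41.3) = 0.3576
Before dose 4, 3 doses have been given (aged 1τ, 2τ, 3τ).
C_trough = C₀ × (r + r² + … + r^3) = C₀ × r(1−r^3)/(1−r)
        = 0.9551 × 0.3576 × (1 − 0.04573) / (1 − 0.3576) = 0.5074 mg/L

0.51 mg/L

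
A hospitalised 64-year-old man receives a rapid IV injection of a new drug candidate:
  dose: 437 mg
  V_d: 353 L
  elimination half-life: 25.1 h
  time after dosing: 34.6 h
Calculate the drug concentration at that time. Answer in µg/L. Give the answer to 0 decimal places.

C₀ = Dose / Vd = 437.0 / 353 = 1.238 mg/L
k = ln2 / t½ = 0.693147 / 25.1 = 0.02762 h⁻¹
C = C₀ · e^(−k·t) = 1.238 × e^(−0.02762 × 34.6)
  = 1.238 × 0.3846 = 0.4761 mg/L
Convert: 0.4761 mg/L × 1000 = 476.1 µg/L

476 µg/L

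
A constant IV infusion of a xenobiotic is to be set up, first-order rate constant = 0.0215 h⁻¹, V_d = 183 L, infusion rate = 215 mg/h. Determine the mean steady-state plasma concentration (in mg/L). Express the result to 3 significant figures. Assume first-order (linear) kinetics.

54.6 mg/L

CL = k × Vd = 0.02150 × 183 = 3.935 L/h
At steady state Css = R₀ / CL = 215 / 3.935 = 54.64 mg/L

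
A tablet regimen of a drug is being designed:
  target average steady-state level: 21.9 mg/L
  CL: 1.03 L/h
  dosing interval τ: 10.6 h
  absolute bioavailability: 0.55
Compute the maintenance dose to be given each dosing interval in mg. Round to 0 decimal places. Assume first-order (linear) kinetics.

At steady state, F × (Dose/τ) = Css × CL.
Dose = Css × CL × τ / F = 21.9 × 1.030 × 10.6 / 0.55 = 434.7 mg

435 mg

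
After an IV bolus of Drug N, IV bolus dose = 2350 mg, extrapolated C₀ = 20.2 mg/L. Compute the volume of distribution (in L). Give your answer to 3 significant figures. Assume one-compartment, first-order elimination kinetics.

Vd = Dose / C₀ = 2350 / 20.2 = 116.3 L

116 L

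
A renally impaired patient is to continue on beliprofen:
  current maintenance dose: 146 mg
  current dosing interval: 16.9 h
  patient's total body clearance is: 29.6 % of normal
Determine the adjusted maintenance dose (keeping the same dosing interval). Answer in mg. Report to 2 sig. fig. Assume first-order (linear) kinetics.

To keep the same average steady-state level, dosing rate must scale with clearance.
CL ratio = 29.6 / 100 = 0.2960
New dose (same interval) = 146 × 0.2960 = 43.22 mg

43 mg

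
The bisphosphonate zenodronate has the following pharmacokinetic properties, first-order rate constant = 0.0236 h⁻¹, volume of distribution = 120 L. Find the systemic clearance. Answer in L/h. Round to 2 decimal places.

2.83 L/h

CL = k × Vd = 0.0236 × 120 = 2.832 L/h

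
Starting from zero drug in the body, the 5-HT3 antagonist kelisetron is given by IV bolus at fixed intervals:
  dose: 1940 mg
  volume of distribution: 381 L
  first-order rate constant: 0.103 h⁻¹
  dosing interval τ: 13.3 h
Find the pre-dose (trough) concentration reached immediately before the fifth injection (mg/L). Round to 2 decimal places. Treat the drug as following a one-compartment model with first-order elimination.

C₀ per dose = Dose / Vd = 1940 / 381 = 5.092 mg/L
Fraction remaining after one interval: r = e^(−kτ) = e^(−0.1030 × 13.3) = 0.2541
Before dose 5, 4 doses have been given (aged 1τ, 2τ, 3τ, 4τ).
C_trough = C₀ × (r + r² + … + r^4) = C₀ × r(1−r^4)/(1−r)
        = 5.092 × 0.2541 × (1 − 0.004169) / (1 − 0.2541) = 1.727 mg/L

1.73 mg/L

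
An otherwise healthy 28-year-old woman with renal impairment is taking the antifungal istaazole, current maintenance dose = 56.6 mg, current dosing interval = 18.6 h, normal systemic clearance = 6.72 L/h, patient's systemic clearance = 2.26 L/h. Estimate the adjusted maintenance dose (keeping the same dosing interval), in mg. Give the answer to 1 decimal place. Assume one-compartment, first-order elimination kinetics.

19.0 mg

To keep the same average steady-state level, dosing rate must scale with clearance.
CL ratio = 2.26 / 6.72 = 0.3363
New dose (same interval) = 56.6 × 0.3363 = 19.03 mg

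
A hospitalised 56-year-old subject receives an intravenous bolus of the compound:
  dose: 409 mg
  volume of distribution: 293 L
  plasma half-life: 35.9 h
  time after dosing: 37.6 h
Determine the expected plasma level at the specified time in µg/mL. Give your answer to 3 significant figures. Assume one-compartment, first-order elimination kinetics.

0.675 µg/mL

C₀ = Dose / Vd = 409.0 / 293 = 1.396 mg/L
k = ln2 / t½ = 0.693147 / 35.9 = 0.01931 h⁻¹
C = C₀ · e^(−k·t) = 1.396 × e^(−0.01931 × 37.6)
  = 1.396 × 0.4838 = 0.6754 mg/L
(0.6754 mg/L = 0.6754 µg/mL)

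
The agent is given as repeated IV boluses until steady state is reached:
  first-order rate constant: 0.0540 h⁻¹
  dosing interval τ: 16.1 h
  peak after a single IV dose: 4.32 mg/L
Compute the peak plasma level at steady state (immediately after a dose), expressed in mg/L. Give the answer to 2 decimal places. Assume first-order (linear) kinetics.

e^(−kτ) = e^(−0.05400 × 16.1) = 0.4192
Accumulation ratio R = 1 / (1 − e^(−kτ)) = 1 / (1 − 0.4192) = 1.722
Steady-state peak = C₀ × R = 4.32 × 1.722 = 7.439 mg/L

7.44 mg/L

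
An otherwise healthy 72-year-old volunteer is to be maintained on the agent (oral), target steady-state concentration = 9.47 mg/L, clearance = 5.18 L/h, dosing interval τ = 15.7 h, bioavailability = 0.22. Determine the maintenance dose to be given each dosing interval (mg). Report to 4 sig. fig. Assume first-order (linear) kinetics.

At steady state, F × (Dose/τ) = Css × CL.
Dose = Css × CL × τ / F = 9.47 × 5.180 × 15.7 / 0.22 = 3501 mg

3501 mg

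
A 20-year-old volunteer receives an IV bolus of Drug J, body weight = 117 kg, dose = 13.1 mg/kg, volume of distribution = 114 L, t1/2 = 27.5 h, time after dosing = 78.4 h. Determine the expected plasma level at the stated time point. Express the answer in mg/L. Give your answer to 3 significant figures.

1.86 mg/L

Total dose = 13.1 × 117 = 1533 mg
C₀ = Dose / Vd = 1533 / 114 = 13.45 mg/L
k = ln2 / t½ = 0.693147 / 27.5 = 0.02521 h⁻¹
C = C₀ · e^(−k·t) = 13.45 × e^(−0.02521 × 78.4)
  = 13.45 × 0.1386 = 1.864 mg/L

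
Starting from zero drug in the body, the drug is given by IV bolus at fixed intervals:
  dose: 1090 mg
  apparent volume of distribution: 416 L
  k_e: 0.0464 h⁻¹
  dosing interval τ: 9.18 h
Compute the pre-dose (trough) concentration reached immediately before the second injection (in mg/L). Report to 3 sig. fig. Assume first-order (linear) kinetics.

1.71 mg/L

C₀ per dose = Dose / Vd = 1090 / 416 = 2.620 mg/L
Fraction remaining after one interval: r = e^(−kτ) = e^(−0.04640 × 9.18) = 0.6531
Before dose 2, 1 dose has been given (aged 1τ).
C_trough = C₀ × r = 2.620 × 0.6531 = 1.711 mg/L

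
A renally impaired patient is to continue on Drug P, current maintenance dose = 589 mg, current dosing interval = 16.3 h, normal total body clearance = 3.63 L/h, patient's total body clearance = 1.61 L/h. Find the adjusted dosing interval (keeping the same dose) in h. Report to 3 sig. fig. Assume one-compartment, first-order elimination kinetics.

To keep the same average steady-state level, dosing rate must scale with clearance.
CL ratio = 1.61 / 3.63 = 0.4435
New interval (same dose) = 16.3 / 0.4435 = 36.75 h

36.8 h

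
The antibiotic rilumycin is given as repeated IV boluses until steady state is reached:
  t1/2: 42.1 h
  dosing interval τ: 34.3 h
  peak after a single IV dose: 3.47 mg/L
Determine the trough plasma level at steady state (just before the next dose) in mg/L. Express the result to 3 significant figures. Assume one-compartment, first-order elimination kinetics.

4.57 mg/L

k = ln2 / t½ = 0.693147 / 42.1 = 0.01646 h⁻¹
e^(−kτ) = e^(−0.01646 × 34.3) = 0.5686
Accumulation ratio R = 1 / (1 − e^(−kτ)) = 1 / (1 − 0.5686) = 2.318
Steady-state trough = C₀ × R × e^(−kτ) = 3.47 × 2.318 × 0.5686 = 4.574 mg/L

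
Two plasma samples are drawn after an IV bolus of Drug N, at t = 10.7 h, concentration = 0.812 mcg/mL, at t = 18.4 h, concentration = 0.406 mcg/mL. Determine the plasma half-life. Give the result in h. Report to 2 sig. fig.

7.7 h

k = ln(C₁/C₂) / (t₂ − t₁) = ln(0.812/0.406) / (18.4 − 10.7)
  = 0.6931 / 7.700 = 0.09001 h⁻¹
t½ = ln2 / k = 0.693147 / 0.09001 = 7.701 h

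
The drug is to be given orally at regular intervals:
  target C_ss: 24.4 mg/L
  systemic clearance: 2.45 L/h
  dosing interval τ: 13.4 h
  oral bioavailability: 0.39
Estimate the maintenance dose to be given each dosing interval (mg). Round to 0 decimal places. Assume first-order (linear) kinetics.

At steady state, F × (Dose/τ) = Css × CL.
Dose = Css × CL × τ / F = 24.4 × 2.450 × 13.4 / 0.39 = 2054 mg

2054 mg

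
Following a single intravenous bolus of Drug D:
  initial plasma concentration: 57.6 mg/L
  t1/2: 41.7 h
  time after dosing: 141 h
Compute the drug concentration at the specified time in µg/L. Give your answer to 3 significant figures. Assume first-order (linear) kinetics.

5530 µg/L

k = ln2 / t½ = 0.693147 / 41.7 = 0.01662 h⁻¹
C = C₀ · e^(−k·t) = 57.60 × e^(−0.01662 × 141)
  = 57.60 × 0.09600 = 5.530 mg/L
Convert: 5.530 mg/L × 1000 = 5530 µg/L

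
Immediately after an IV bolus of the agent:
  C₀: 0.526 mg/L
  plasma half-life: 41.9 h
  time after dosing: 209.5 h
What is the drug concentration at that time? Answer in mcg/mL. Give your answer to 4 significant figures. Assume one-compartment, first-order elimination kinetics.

0.01644 mcg/mL

k = ln2 / t½ = 0.693147 / 41.9 = 0.01654 h⁻¹
t / t½ = 209.5 / 41.9 = 5 half-lives
C = C₀ × (1/2)^5 = 0.5260 × 0.03125 = 0.01644 mg/L
(0.01644 mg/L = 0.01644 mcg/mL)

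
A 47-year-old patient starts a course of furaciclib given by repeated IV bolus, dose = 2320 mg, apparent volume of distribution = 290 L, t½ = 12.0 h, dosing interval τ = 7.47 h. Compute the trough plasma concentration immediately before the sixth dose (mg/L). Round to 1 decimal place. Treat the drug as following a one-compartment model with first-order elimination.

C₀ per dose = Dose / Vd = 2320 / 290 = 8.000 mg/L
k = ln2 / t½ = 0.693147 / 12.0 = 0.05776 h⁻¹
Fraction remaining after one interval: r = e^(−kτ) = e^(−0.05776 × 7.47) = 0.6496
Before dose 6, 5 doses have been given (aged 1τ, 2τ, 3τ, 4τ, 5τ).
C_trough = C₀ × (r + r² + … + r^5) = C₀ × r(1−r^5)/(1−r)
        = 8.000 × 0.6496 × (1 − 0.1157) / (1 − 0.6496) = 13.12 mg/L

13.1 mg/L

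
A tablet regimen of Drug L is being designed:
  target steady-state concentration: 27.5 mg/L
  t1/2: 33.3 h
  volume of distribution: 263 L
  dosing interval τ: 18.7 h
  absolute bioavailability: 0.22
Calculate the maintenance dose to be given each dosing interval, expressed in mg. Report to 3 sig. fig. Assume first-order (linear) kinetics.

k = ln2 / t½ = 0.693147 / 33.3 = 0.02082 h⁻¹
CL = k × Vd = 0.02082 × 263 = 5.476 L/h
At steady state, F × (Dose/τ) = Css × CL.
Dose = Css × CL × τ / F = 27.5 × 5.476 × 18.7 / 0.22 = 12800 mg

12800 mg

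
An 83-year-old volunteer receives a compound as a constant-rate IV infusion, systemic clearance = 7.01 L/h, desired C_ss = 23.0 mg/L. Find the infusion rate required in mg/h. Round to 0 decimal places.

At steady state, infusion rate R₀ = Css × CL = 23.0 × 7.010 = 161.2 mg/h

161 mg/h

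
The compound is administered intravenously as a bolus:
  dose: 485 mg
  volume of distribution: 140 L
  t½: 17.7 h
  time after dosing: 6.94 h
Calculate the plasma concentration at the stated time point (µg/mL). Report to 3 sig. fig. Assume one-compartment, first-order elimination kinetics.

C₀ = Dose / Vd = 485.0 / 140 = 3.464 mg/L
k = ln2 / t½ = 0.693147 / 17.7 = 0.03916 h⁻¹
C = C₀ · e^(−k·t) = 3.464 × e^(−0.03916 × 6.94)
  = 3.464 × 0.7620 = 2.640 mg/L
(2.640 mg/L = 2.640 µg/mL)

2.64 µg/mL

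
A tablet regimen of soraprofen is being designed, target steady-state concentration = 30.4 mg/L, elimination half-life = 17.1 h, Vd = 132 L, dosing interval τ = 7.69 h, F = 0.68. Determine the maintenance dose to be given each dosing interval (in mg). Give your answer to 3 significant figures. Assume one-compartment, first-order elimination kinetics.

k = ln2 / t½ = 0.693147 / 17.1 = 0.04053 h⁻¹
CL = k × Vd = 0.04053 × 132 = 5.350 L/h
At steady state, F × (Dose/τ) = Css × CL.
Dose = Css × CL × τ / F = 30.4 × 5.350 × 7.69 / 0.68 = 1839 mg

1840 mg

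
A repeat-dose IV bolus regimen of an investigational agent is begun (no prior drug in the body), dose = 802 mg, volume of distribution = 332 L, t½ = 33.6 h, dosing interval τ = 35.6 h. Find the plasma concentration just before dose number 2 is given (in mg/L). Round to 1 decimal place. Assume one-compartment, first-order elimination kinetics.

1.2 mg/L

C₀ per dose = Dose / Vd = 802 / 332 = 2.416 mg/L
k = ln2 / t½ = 0.693147 / 33.6 = 0.02063 h⁻¹
Fraction remaining after one interval: r = e^(−kτ) = e^(−0.02063 × 35.6) = 0.4798
Before dose 2, 1 dose has been given (aged 1τ).
C_trough = C₀ × r = 2.416 × 0.4798 = 1.159 mg/L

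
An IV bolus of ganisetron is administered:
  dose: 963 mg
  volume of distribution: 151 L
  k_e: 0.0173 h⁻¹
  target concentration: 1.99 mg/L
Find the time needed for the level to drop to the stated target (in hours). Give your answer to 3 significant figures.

C₀ = Dose / Vd = 963.0 / 151 = 6.377 mg/L
t = ln(C₀ / C) / k = ln(6.377 / 1.99) / 0.01730
  = ln(3.205) / 0.01730 = 1.165 / 0.01730 = 67.34 h

67.3 h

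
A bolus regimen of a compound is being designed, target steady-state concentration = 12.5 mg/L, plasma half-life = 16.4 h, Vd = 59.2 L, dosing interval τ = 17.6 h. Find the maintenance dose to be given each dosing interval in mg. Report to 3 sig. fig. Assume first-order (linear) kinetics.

k = ln2 / t½ = 0.693147 / 16.4 = 0.04227 h⁻¹
CL = k × Vd = 0.04227 × 59.2 = 2.502 L/h
At steady state, Dose/τ = Css × CL.
Dose = Css × CL × τ = 12.5 × 2.502 × 17.6 = 550.4 mg

550 mg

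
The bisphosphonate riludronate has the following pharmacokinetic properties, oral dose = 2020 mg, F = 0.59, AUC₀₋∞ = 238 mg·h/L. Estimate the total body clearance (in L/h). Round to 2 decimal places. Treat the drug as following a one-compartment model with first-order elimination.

CL = F·Dose / AUC = 0.59 × 2020 / 238 = 5.008 L/h

5.01 L/h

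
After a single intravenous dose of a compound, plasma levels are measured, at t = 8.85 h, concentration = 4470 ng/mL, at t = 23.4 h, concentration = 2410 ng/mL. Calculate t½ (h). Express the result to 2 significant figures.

k = ln(C₁/C₂) / (t₂ − t₁) = ln(4470/2410) / (23.4 − 8.85)
  = 0.6178 / 14.55 = 0.04246 h⁻¹
t½ = ln2 / k = 0.693147 / 0.04246 = 16.32 h

16 h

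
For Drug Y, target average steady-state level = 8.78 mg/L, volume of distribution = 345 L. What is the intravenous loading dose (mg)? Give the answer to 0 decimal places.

LD = Css × Vd = 8.78 × 345 = 3029 mg

3029 mg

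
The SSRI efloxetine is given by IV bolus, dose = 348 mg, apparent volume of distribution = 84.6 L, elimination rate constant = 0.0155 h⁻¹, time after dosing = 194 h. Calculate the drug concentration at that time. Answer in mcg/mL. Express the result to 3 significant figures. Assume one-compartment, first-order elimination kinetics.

C₀ = Dose / Vd = 348.0 / 84.6 = 4.113 mg/L
C = C₀ · e^(−k·t) = 4.113 × e^(−0.01550 × 194)
  = 4.113 × 0.04944 = 0.2033 mg/L
(0.2033 mg/L = 0.2033 mcg/mL)

0.203 mcg/mL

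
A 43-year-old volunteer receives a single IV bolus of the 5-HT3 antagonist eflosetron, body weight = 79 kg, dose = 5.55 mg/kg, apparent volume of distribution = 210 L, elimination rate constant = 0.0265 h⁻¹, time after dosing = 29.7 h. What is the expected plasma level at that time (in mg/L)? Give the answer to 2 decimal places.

Total dose = 5.55 × 79 = 438.5 mg
C₀ = Dose / Vd = 438.5 / 210 = 2.088 mg/L
C = C₀ · e^(−k·t) = 2.088 × e^(−0.02650 × 29.7)
  = 2.088 × 0.4552 = 0.9505 mg/L

0.95 mg/L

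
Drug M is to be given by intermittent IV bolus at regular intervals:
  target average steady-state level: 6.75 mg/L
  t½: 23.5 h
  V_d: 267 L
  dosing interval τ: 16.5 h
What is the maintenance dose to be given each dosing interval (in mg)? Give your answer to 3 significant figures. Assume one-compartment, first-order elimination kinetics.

k = ln2 / t½ = 0.693147 / 23.5 = 0.02950 h⁻¹
CL = k × Vd = 0.02950 × 267 = 7.877 L/h
At steady state, Dose/τ = Css × CL.
Dose = Css × CL × τ = 6.75 × 7.877 × 16.5 = 877.3 mg

877 mg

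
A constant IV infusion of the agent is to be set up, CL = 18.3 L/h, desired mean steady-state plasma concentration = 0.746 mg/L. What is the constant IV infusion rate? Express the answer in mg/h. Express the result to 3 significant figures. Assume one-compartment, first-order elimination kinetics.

13.7 mg/h

At steady state, infusion rate R₀ = Css × CL = 0.746 × 18.30 = 13.65 mg/h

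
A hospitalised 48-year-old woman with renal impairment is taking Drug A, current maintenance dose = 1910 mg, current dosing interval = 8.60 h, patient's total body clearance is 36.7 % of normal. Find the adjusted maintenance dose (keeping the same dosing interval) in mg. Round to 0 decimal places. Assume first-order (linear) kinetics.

To keep the same average steady-state level, dosing rate must scale with clearance.
CL ratio = 36.7 / 100 = 0.3670
New dose (same interval) = 1910 × 0.3670 = 701.0 mg

701 mg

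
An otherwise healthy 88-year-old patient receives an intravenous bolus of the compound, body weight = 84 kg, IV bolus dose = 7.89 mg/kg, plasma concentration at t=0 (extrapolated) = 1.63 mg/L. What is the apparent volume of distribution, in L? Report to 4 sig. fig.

Dose = 7.89 × 84 = 662.8 mg
Vd = Dose / C₀ = 662.8 / 1.63 = 406.6 L

406.6 L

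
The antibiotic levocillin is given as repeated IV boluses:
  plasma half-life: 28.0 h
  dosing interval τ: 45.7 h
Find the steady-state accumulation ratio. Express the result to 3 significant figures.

k = ln2 / t½ = 0.693147 / 28.0 = 0.02476 h⁻¹
e^(−kτ) = e^(−0.02476 × 45.7) = 0.3225
Accumulation ratio R = 1 / (1 − e^(−kτ)) = 1 / (1 − 0.3225) = 1.476

1.48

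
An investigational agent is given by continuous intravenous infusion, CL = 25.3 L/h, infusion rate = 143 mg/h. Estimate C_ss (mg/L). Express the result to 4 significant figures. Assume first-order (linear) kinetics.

5.652 mg/L

At steady state Css = R₀ / CL = 143 / 25.30 = 5.652 mg/L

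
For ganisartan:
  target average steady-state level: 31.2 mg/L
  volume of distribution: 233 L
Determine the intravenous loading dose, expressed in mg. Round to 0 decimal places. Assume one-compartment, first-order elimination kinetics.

7270 mg

LD = Css × Vd = 31.2 × 233 = 7270 mg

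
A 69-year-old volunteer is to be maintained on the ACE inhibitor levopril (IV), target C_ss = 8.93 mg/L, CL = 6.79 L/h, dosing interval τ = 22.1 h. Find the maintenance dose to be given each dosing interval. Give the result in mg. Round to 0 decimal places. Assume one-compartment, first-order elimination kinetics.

At steady state, Dose/τ = Css × CL.
Dose = Css × CL × τ = 8.93 × 6.790 × 22.1 = 1340 mg

1340 mg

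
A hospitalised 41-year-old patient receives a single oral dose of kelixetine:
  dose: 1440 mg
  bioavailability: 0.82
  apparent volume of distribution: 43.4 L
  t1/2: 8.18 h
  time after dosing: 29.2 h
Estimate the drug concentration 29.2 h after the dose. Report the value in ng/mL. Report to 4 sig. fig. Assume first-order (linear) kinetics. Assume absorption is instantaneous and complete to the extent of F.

Amount reaching circulation = F × Dose = 0.82 × 1440 = 1181 mg
C₀ = F·Dose / Vd = 1181 / 43.4 = 27.21 mg/L
k = ln2 / t½ = 0.693147 / 8.18 = 0.08474 h⁻¹
C = C₀ · e^(−k·t) = 27.21 × e^(−0.08474 × 29.2)
  = 27.21 × 0.08421 = 2.291 mg/L
Convert: 2.291 mg/L × 1000 = 2291 ng/mL

2291 ng/mL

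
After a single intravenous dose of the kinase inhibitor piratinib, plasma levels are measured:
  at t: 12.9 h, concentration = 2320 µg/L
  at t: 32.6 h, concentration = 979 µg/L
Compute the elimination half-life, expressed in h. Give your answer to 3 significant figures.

15.8 h

k = ln(C₁/C₂) / (t₂ − t₁) = ln(2320/979) / (32.6 − 12.9)
  = 0.8628 / 19.70 = 0.04380 h⁻¹
t½ = ln2 / k = 0.693147 / 0.04380 = 15.83 h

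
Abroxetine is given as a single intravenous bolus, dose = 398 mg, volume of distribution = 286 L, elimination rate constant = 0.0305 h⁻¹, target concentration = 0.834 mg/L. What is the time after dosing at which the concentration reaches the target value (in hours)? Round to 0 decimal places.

C₀ = Dose / Vd = 398.0 / 286 = 1.392 mg/L
t = ln(C₀ / C) / k = ln(1.392 / 0.834) / 0.03050
  = ln(1.669) / 0.03050 = 0.5122 / 0.03050 = 16.79 h

17 h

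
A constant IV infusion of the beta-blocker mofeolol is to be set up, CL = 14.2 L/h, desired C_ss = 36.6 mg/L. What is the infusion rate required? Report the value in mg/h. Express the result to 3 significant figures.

520 mg/h

At steady state, infusion rate R₀ = Css × CL = 36.6 × 14.20 = 519.7 mg/h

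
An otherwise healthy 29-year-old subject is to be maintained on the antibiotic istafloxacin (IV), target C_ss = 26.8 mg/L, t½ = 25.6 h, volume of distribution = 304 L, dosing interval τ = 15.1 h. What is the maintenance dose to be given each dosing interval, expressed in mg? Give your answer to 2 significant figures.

k = ln2 / t½ = 0.693147 / 25.6 = 0.02708 h⁻¹
CL = k × Vd = 0.02708 × 304 = 8.232 L/h
At steady state, Dose/τ = Css × CL.
Dose = Css × CL × τ = 26.8 × 8.232 × 15.1 = 3331 mg

3300 mg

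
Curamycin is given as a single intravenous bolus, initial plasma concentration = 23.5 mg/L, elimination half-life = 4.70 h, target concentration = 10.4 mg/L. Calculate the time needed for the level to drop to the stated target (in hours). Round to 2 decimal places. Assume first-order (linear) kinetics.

5.53 h

k = ln2 / t½ = 0.693147 / 4.70 = 0.1475 h⁻¹
t = ln(C₀ / C) / k = ln(23.50 / 10.4) / 0.1475
  = ln(2.260) / 0.1475 = 0.8154 / 0.1475 = 5.528 h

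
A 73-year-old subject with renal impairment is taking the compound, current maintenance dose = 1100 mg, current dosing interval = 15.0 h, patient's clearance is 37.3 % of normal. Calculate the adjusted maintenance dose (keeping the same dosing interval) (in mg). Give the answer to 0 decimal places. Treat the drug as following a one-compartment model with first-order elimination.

To keep the same average steady-state level, dosing rate must scale with clearance.
CL ratio = 37.3 / 100 = 0.3730
New dose (same interval) = 1100 × 0.3730 = 410.3 mg

410 mg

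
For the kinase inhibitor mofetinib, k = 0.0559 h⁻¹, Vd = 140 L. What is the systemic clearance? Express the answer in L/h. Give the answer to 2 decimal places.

CL = k × Vd = 0.0559 × 140 = 7.826 L/h

7.83 L/h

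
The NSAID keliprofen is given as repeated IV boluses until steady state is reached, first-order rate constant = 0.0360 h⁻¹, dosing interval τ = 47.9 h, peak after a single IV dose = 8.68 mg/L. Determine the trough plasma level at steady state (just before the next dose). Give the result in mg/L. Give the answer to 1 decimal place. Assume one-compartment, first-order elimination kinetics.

1.9 mg/L

e^(−kτ) = e^(−0.03600 × 47.9) = 0.1783
Accumulation ratio R = 1 / (1 − e^(−kτ)) = 1 / (1 − 0.1783) = 1.217
Steady-state trough = C₀ × R × e^(−kτ) = 8.68 × 1.217 × 0.1783 = 1.883 mg/L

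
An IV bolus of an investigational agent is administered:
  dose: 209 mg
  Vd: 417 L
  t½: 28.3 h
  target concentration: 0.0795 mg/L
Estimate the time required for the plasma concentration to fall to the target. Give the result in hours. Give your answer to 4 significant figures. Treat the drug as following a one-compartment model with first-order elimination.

C₀ = Dose / Vd = 209.0 / 417 = 0.5012 mg/L
k = ln2 / t½ = 0.693147 / 28.3 = 0.02449 h⁻¹
t = ln(C₀ / C) / k = ln(0.5012 / 0.0795) / 0.02449
  = ln(6.304) / 0.02449 = 1.841 / 0.02449 = 75.17 h

75.17 h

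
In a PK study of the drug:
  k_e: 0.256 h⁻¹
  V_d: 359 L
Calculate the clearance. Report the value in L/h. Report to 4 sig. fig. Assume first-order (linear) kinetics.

CL = k × Vd = 0.256 × 359 = 91.90 L/h

91.90 L/h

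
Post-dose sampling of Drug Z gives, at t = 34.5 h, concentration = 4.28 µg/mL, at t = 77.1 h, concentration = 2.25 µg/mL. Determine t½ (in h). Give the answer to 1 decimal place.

45.9 h

k = ln(C₁/C₂) / (t₂ − t₁) = ln(4.28/2.25) / (77.1 − 34.5)
  = 0.6430 / 42.60 = 0.01509 h⁻¹
t½ = ln2 / k = 0.693147 / 0.01509 = 45.93 h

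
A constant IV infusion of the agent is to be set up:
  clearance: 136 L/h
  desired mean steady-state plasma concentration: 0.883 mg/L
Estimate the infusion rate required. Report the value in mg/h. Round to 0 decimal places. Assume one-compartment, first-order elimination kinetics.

At steady state, infusion rate R₀ = Css × CL = 0.883 × 136.0 = 120.1 mg/h

120 mg/h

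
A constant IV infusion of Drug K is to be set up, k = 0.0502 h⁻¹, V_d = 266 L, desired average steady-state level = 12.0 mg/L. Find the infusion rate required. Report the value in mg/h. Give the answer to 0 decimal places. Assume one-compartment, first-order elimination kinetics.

CL = k × Vd = 0.05020 × 266 = 13.35 L/h
At steady state, infusion rate R₀ = Css × CL = 12.0 × 13.35 = 160.2 mg/h

160 mg/h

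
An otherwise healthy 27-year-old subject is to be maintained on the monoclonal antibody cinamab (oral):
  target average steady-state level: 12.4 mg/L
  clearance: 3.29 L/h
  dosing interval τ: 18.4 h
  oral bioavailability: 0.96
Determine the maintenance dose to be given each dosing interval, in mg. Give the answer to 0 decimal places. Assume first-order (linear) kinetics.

782 mg

At steady state, F × (Dose/τ) = Css × CL.
Dose = Css × CL × τ / F = 12.4 × 3.290 × 18.4 / 0.96 = 781.9 mg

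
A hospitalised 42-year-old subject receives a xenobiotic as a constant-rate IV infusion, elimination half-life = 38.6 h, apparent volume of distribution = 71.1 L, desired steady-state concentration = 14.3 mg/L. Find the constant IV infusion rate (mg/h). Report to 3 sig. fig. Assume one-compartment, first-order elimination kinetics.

18.3 mg/h

k = ln2 / t½ = 0.693147 / 38.6 = 0.01796 h⁻¹
CL = k × Vd = 0.01796 × 71.1 = 1.277 L/h
At steady state, infusion rate R₀ = Css × CL = 14.3 × 1.277 = 18.26 mg/h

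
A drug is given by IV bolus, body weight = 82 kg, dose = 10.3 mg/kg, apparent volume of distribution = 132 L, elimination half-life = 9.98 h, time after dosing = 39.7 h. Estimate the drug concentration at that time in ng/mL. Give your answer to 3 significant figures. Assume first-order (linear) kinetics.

406 ng/mL

Total dose = 10.3 × 82 = 844.6 mg
C₀ = Dose / Vd = 844.6 / 132 = 6.398 mg/L
k = ln2 / t½ = 0.693147 / 9.98 = 0.06945 h⁻¹
C = C₀ · e^(−k·t) = 6.398 × e^(−0.06945 × 39.7)
  = 6.398 × 0.06347 = 0.4061 mg/L
Convert: 0.4061 mg/L × 1000 = 406.1 ng/mL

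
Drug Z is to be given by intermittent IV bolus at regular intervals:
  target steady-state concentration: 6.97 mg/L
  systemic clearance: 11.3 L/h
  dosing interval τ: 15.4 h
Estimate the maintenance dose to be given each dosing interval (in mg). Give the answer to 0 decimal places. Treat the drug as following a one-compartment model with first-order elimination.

At steady state, Dose/τ = Css × CL.
Dose = Css × CL × τ = 6.97 × 11.30 × 15.4 = 1213 mg

1213 mg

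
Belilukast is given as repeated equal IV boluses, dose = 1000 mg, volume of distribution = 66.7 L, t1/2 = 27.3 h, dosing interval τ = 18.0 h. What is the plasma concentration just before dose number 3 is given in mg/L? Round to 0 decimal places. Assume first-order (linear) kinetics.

16 mg/L

C₀ per dose = Dose / Vd = 1000 / 66.7 = 14.99 mg/L
k = ln2 / t½ = 0.693147 / 27.3 = 0.02539 h⁻¹
Fraction remaining after one interval: r = e^(−kτ) = e^(−0.02539 × 18.0) = 0.6332
Before dose 3, 2 doses have been given (aged 1τ, 2τ).
C_trough = C₀ × (r + r²) = 14.99 × (0.6332 + 0.4009) = 15.50 mg/L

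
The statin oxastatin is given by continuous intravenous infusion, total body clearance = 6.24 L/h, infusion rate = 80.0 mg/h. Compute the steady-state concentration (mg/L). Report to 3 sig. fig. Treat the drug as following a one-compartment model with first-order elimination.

12.8 mg/L

At steady state Css = R₀ / CL = 80.0 / 6.240 = 12.82 mg/L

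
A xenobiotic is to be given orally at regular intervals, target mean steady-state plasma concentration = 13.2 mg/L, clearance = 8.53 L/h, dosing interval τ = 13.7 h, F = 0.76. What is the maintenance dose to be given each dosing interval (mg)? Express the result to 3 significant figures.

At steady state, F × (Dose/τ) = Css × CL.
Dose = Css × CL × τ / F = 13.2 × 8.530 × 13.7 / 0.76 = 2030 mg

2030 mg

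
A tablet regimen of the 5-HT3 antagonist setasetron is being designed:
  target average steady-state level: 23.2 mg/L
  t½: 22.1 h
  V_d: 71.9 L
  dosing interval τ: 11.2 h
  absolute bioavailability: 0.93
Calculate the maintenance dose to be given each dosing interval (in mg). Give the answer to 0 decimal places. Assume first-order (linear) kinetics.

k = ln2 / t½ = 0.693147 / 22.1 = 0.03136 h⁻¹
CL = k × Vd = 0.03136 × 71.9 = 2.255 L/h
At steady state, F × (Dose/τ) = Css × CL.
Dose = Css × CL × τ / F = 23.2 × 2.255 × 11.2 / 0.93 = 630.0 mg

630 mg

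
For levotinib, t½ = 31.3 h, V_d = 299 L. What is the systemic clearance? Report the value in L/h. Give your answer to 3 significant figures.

6.62 L/h

k = ln2 / t½ = 0.693147 / 31.3 = 0.02215 h⁻¹
CL = k × Vd = 0.02215 × 299 = 6.623 L/h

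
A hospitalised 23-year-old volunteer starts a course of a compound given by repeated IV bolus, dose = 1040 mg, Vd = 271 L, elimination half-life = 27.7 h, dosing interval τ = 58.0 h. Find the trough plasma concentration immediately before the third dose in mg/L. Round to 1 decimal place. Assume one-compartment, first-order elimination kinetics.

C₀ per dose = Dose / Vd = 1040 / 271 = 3.838 mg/L
k = ln2 / t½ = 0.693147 / 27.7 = 0.02502 h⁻¹
Fraction remaining after one interval: r = e^(−kτ) = e^(−0.02502 × 58.0) = 0.2343
Before dose 3, 2 doses have been given (aged 1τ, 2τ).
C_trough = C₀ × (r + r²) = 3.838 × (0.2343 + 0.05490) = 1.110 mg/L

1.1 mg/L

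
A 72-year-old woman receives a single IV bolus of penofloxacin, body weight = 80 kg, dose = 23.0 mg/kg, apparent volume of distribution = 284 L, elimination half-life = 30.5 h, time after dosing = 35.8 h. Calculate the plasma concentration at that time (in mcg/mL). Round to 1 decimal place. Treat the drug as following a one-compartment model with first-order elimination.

2.9 mcg/mL

Total dose = 23.0 × 80 = 1840 mg
C₀ = Dose / Vd = 1840 / 284 = 6.479 mg/L
k = ln2 / t½ = 0.693147 / 30.5 = 0.02273 h⁻¹
C = C₀ · e^(−k·t) = 6.479 × e^(−0.02273 × 35.8)
  = 6.479 × 0.4432 = 2.871 mg/L
(2.871 mg/L = 2.871 mcg/mL)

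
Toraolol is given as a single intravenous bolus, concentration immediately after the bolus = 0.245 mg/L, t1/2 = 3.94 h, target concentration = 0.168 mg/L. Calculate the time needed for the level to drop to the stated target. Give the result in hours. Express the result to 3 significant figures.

k = ln2 / t½ = 0.693147 / 3.94 = 0.1759 h⁻¹
t = ln(C₀ / C) / k = ln(0.2450 / 0.168) / 0.1759
  = ln(1.458) / 0.1759 = 0.3771 / 0.1759 = 2.144 h

2.14 h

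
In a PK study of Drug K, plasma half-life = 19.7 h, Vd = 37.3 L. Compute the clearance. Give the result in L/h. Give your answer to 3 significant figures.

k = ln2 / t½ = 0.693147 / 19.7 = 0.03519 h⁻¹
CL = k × Vd = 0.03519 × 37.3 = 1.313 L/h

1.31 L/h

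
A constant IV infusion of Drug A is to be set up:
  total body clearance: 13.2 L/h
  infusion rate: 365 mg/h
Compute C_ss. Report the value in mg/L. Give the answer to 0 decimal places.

At steady state Css = R₀ / CL = 365 / 13.20 = 27.65 mg/L

28 mg/L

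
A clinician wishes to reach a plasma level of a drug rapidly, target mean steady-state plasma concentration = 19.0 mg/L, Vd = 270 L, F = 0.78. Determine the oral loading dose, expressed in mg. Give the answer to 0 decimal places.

LD = Css × Vd / F = 19.0 × 270 / 0.78 = 6577 mg

6577 mg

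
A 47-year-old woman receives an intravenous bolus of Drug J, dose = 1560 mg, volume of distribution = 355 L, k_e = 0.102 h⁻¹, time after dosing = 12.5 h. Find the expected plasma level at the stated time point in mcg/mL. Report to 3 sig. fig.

1.23 mcg/mL

C₀ = Dose / Vd = 1560 / 355 = 4.394 mg/L
C = C₀ · e^(−k·t) = 4.394 × e^(−0.1020 × 12.5)
  = 4.394 × 0.2794 = 1.228 mg/L
(1.228 mg/L = 1.228 mcg/mL)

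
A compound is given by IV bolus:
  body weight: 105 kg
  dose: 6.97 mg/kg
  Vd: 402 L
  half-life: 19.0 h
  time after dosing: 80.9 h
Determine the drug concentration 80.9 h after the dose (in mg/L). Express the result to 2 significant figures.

0.095 mg/L

Total dose = 6.97 × 105 = 731.9 mg
C₀ = Dose / Vd = 731.9 / 402 = 1.821 mg/L
k = ln2 / t½ = 0.693147 / 19.0 = 0.03648 h⁻¹
C = C₀ · e^(−k·t) = 1.821 × e^(−0.03648 × 80.9)
  = 1.821 × 0.05228 = 0.09520 mg/L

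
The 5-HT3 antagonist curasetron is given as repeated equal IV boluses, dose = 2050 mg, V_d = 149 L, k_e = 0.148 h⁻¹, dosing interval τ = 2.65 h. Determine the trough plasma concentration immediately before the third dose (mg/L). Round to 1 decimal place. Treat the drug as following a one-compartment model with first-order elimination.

15.6 mg/L

C₀ per dose = Dose / Vd = 2050 / 149 = 13.76 mg/L
Fraction remaining after one interval: r = e^(−kτ) = e^(−0.1480 × 2.65) = 0.6756
Before dose 3, 2 doses have been given (aged 1τ, 2τ).
C_trough = C₀ × (r + r²) = 13.76 × (0.6756 + 0.4564) = 15.58 mg/L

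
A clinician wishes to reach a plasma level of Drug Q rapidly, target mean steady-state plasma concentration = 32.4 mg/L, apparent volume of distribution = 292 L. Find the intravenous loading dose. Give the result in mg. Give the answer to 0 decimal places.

LD = Css × Vd = 32.4 × 292 = 9461 mg

9461 mg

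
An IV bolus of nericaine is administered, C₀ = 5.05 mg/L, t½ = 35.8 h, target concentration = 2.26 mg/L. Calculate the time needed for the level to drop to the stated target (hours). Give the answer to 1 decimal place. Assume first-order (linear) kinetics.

41.5 h

k = ln2 / t½ = 0.693147 / 35.8 = 0.01936 h⁻¹
t = ln(C₀ / C) / k = ln(5.050 / 2.26) / 0.01936
  = ln(2.235) / 0.01936 = 0.8042 / 0.01936 = 41.54 h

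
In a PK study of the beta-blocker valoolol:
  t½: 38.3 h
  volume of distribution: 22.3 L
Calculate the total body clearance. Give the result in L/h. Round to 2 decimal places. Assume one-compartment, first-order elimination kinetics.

0.40 L/h

k = ln2 / t½ = 0.693147 / 38.3 = 0.01810 h⁻¹
CL = k × Vd = 0.01810 × 22.3 = 0.4036 L/h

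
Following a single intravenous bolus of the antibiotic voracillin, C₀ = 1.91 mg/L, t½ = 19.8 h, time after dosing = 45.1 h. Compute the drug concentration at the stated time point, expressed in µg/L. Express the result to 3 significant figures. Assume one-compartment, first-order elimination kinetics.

394 µg/L

k = ln2 / t½ = 0.693147 / 19.8 = 0.03501 h⁻¹
C = C₀ · e^(−k·t) = 1.910 × e^(−0.03501 × 45.1)
  = 1.910 × 0.2062 = 0.3938 mg/L
Convert: 0.3938 mg/L × 1000 = 393.8 µg/L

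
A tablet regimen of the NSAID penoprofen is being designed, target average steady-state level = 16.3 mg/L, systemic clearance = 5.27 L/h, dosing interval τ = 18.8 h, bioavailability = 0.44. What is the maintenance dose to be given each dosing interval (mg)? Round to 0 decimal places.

3670 mg

At steady state, F × (Dose/τ) = Css × CL.
Dose = Css × CL × τ / F = 16.3 × 5.270 × 18.8 / 0.44 = 3670 mg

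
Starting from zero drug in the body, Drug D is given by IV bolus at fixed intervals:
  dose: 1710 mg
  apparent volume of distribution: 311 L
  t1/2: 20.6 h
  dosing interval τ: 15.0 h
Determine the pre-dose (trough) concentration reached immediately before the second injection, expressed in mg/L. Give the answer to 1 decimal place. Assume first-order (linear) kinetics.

C₀ per dose = Dose / Vd = 1710 / 311 = 5.498 mg/L
k = ln2 / t½ = 0.693147 / 20.6 = 0.03365 h⁻¹
Fraction remaining after one interval: r = e^(−kτ) = e^(−0.03365 × 15.0) = 0.6037
Before dose 2, 1 dose has been given (aged 1τ).
C_trough = C₀ × r = 5.498 × 0.6037 = 3.319 mg/L

3.3 mg/L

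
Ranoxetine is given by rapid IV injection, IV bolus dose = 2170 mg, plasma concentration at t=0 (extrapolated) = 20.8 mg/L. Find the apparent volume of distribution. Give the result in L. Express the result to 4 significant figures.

Vd = Dose / C₀ = 2170 / 20.8 = 104.3 L

104.3 L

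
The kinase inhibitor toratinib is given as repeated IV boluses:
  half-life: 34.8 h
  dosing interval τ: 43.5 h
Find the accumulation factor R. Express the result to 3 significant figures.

k = ln2 / t½ = 0.693147 / 34.8 = 0.01992 h⁻¹
e^(−kτ) = e^(−0.01992 × 43.5) = 0.4204
Accumulation ratio R = 1 / (1 − e^(−kτ)) = 1 / (1 − 0.4204) = 1.725

1.73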